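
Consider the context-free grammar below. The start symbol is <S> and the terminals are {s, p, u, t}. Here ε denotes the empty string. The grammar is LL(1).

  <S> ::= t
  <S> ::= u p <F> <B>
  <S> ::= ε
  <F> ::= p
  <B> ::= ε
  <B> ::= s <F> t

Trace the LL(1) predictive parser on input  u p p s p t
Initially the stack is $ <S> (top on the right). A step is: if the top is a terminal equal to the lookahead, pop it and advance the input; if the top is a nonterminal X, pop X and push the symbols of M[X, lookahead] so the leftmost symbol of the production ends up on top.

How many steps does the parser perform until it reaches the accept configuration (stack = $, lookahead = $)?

      Stack          Input          Action
   1  $ <S>          u p p s p t $  expand <S> ::= u p <F> <B>
   2  $ <B> <F> p u  u p p s p t $  match u
   3  $ <B> <F> p    p p s p t $    match p
   4  $ <B> <F>      p s p t $      expand <F> ::= p
   5  $ <B> p        p s p t $      match p
   6  $ <B>          s p t $        expand <B> ::= s <F> t
   7  $ t <F> s      s p t $        match s
   8  $ t <F>        p t $          expand <F> ::= p
   9  $ t p          p t $          match p
  10  $ t            t $            match t
Accept reached after 10 steps.

10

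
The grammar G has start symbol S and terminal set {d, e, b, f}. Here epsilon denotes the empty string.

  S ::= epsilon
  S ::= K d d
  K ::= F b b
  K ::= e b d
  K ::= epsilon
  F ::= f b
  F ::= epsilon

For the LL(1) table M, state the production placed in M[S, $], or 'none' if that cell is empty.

FIRST(F): from F::=f b we get {f}; from F::=epsilon we get {epsilon}. So FIRST(F) = {epsilon, f}.
FIRST(K): from K::=F b b we get {b, f}; from K::=e b d we get {e}; from K::=epsilon we get {epsilon}. So FIRST(K) = {epsilon, b, e, f}.
FIRST(S): from S::=epsilon we get {epsilon}; from S::=K d d we get {b, d, e, f}. So FIRST(S) = {epsilon, b, d, e, f}.
FOLLOW(S) includes $ since S is the start symbol.
FOLLOW(S): S appears on no right-hand side. Thus FOLLOW(S) = {$}.
For S ::= epsilon: FIRST(epsilon) = {epsilon}, so it goes in M[S, t] for t ∈ {}; since epsilon ∈ FIRST, also for every t ∈ FOLLOW(S) = {$}.
For S ::= K d d: FIRST(K d d) = {b, d, e, f}, so it goes in M[S, t] for t ∈ {b, d, e, f}.

S ::= epsilon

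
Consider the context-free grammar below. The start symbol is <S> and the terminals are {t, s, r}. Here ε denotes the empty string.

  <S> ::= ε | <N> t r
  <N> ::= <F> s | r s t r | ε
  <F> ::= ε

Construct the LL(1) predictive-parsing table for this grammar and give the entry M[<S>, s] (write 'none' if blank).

<S> ::= <N> t r

FIRST(<F>) = {ε}
FIRST(<N>) = {ε, r, s}  (via <F> s)
FIRST(<S>) = {ε, r, s, t}  (via <N> t r)
FOLLOW(<S>) includes $ since <S> is the start symbol.
FOLLOW(<S>): <S> appears on no right-hand side. Thus FOLLOW(<S>) = {$}.
For <S> ::= ε: FIRST(ε) = {ε}, so it goes in M[<S>, t] for t ∈ {}; since ε ∈ FIRST, also for every t ∈ FOLLOW(<S>) = {$}.
For <S> ::= <N> t r: FIRST(<N> t r) = {r, s, t}, so it goes in M[<S>, t] for t ∈ {r, s, t}.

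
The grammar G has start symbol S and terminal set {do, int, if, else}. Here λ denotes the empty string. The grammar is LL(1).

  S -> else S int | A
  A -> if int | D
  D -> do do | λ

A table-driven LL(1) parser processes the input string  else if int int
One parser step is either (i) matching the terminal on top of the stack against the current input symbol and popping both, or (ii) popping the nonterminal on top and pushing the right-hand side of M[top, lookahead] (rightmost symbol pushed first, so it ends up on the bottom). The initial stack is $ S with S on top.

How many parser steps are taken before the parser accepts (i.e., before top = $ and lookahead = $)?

step 1: stack=$ S  input=else if int int $  — expand S -> else S int
step 2: stack=$ int S else  input=else if int int $  — match else
step 3: stack=$ int S  input=if int int $  — expand S -> A
step 4: stack=$ int A  input=if int int $  — expand A -> if int
step 5: stack=$ int int if  input=if int int $  — match if
step 6: stack=$ int int  input=int int $  — match int
step 7: stack=$ int  input=int $  — match int
Accept reached after 7 steps.

7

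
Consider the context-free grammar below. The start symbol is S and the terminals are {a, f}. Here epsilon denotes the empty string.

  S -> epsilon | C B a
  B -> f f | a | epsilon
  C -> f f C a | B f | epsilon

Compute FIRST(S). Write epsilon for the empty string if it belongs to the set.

FIRST(B): from B->f f we get {f}; from B->a we get {a}; from B->epsilon we get {epsilon}. So FIRST(B) = {epsilon, a, f}.
FIRST(C): from C->f f C a we get {f}; from C->B f we get {a, f}; from C->epsilon we get {epsilon}. So FIRST(C) = {epsilon, a, f}.
FIRST(S): from S->epsilon we get {epsilon}; from S->C B a we get {a, f}. So FIRST(S) = {epsilon, a, f}.

{epsilon, a, f}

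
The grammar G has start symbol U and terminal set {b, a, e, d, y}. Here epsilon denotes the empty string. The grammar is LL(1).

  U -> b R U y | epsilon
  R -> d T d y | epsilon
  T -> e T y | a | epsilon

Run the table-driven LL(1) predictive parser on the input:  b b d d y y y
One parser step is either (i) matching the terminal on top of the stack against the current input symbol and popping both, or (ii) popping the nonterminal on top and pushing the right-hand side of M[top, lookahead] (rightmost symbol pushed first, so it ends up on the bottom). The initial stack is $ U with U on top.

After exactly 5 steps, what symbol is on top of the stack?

R

step 1: stack=$ U  input=b b d d y y y $  — expand U -> b R U y
step 2: stack=$ y U R b  input=b b d d y y y $  — match b
step 3: stack=$ y U R  input=b d d y y y $  — expand R -> epsilon
step 4: stack=$ y U  input=b d d y y y $  — expand U -> b R U y
step 5: stack=$ y y U R b  input=b d d y y y $  — match b
Stack after step 5: $ y y U R (top = R).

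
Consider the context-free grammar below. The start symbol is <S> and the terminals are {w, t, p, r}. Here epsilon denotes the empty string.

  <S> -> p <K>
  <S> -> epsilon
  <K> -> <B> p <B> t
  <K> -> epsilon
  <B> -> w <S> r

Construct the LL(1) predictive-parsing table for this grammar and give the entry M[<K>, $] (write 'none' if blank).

FIRST(<S>): from <S>->p <K> we get {p}; from <S>->epsilon we get {epsilon}. So FIRST(<S>) = {epsilon, p}.
FIRST(<B>): from <B>->w <S> r we get {w}. So FIRST(<B>) = {w}.
FIRST(<K>): from <K>-><B> p <B> t we get {w}; from <K>->epsilon we get {epsilon}. So FIRST(<K>) = {epsilon, w}.
FOLLOW(<S>) includes $ since <S> is the start symbol.
FOLLOW(<S>): in <B>->w <S> r, <S> is followed by r with FIRST {r}. Thus FOLLOW(<S>) = {$, r}.
FOLLOW(<K>): in <S>->p <K>, the suffix after <K> is empty, so FOLLOW(<K>) ⊇ FOLLOW(<S>) = {$, r}. Thus FOLLOW(<K>) = {$, r}.
For <K> -> <B> p <B> t: FIRST(<B> p <B> t) = {w}, so it goes in M[<K>, t] for t ∈ {w}.
For <K> -> epsilon: FIRST(epsilon) = {epsilon}, so it goes in M[<K>, t] for t ∈ {}; since epsilon ∈ FIRST, also for every t ∈ FOLLOW(<K>) = {$, r}.

<K> -> epsilon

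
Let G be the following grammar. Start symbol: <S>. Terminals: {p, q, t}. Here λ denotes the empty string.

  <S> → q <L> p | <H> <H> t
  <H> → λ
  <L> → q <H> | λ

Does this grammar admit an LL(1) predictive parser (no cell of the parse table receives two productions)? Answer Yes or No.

Yes

FIRST(<S>) = {q, t}
FIRST(<H>) = {λ}
FIRST(<L>) = {λ, q}
FOLLOW(<S>) = {$}
FOLLOW(<H>) = {p, t}
FOLLOW(<L>) = {p}
Each cell of M receives at most one production.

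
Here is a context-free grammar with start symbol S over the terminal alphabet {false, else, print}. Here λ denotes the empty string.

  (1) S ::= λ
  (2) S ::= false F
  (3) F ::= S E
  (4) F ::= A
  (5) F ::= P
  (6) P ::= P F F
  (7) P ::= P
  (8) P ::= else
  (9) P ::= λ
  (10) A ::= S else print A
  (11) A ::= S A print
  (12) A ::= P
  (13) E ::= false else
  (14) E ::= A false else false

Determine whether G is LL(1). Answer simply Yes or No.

No

FIRST(S) = {λ, false}
FIRST(F) = {λ, else, false, print}
FIRST(P) = {λ, else, false, print}
FIRST(A) = {λ, else, false, print}
FIRST(E) = {else, false, print}
FOLLOW(S) = {$, else, false, print}
FOLLOW(F) = {$, else, false, print}
FOLLOW(P) = {$, else, false, print}
FOLLOW(A) = {$, else, false, print}
FOLLOW(E) = {$, else, false, print}
Cell M[A, else] receives both A ::= S else print A and A ::= S A print and A ::= P — the grammar is not LL(1).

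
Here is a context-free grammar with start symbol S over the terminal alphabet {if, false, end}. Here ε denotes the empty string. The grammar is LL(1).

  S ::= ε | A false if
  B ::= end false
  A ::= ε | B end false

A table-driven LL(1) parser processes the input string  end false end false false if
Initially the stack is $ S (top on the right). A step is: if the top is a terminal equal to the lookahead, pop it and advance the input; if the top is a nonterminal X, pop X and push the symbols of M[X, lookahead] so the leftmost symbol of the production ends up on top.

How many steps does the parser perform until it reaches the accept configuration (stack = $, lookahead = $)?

9

     Stack                           Input                           Action
  1  $ S                             end false end false false if $  expand S ::= A false if
  2  $ if false A                    end false end false false if $  expand A ::= B end false
  3  $ if false false end B          end false end false false if $  expand B ::= end false
  4  $ if false false end false end  end false end false false if $  match end
  5  $ if false false end false      false end false false if $      match false
  6  $ if false false end            end false false if $            match end
  7  $ if false false                false false if $                match false
  8  $ if false                      false if $                      match false
  9  $ if                            if $                            match if
Accept reached after 9 steps.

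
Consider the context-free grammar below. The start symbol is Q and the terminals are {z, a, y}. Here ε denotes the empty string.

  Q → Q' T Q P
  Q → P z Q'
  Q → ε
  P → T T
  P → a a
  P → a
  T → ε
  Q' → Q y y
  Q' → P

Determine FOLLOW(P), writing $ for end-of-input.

FIRST(T): from T→ε we get {ε}. So FIRST(T) = {ε}.
FIRST(P): from P→T T we get {ε}; from P→a a we get {a}; from P→a we get {a}. So FIRST(P) = {ε, a}.
FIRST(Q): from Q→Q' T Q P we get {ε, a, y, z}; from Q→P z Q' we get {a, z}; from Q→ε we get {ε}. So FIRST(Q) = {ε, a, y, z}.
FIRST(Q'): from Q'→Q y y we get {a, y, z}; from Q'→P we get {ε, a}. So FIRST(Q') = {ε, a, y, z}.
FOLLOW(Q) includes $ since Q is the start symbol.
FOLLOW(Q): in Q→Q' T Q P, Q is followed by P with FIRST {ε, a}; in Q→Q' T Q P, the suffix after Q is nullable (adds nothing new); in Q'→Q y y, Q is followed by y y with FIRST {y}. Thus FOLLOW(Q) = {$, a, y}.
FOLLOW(Q'): in Q→Q' T Q P, Q' is followed by T Q P with FIRST {ε, a, y, z}; in Q→Q' T Q P, the suffix after Q' is nullable, so FOLLOW(Q') ⊇ FOLLOW(Q) = {$, a, y}; in Q→P z Q', the suffix after Q' is empty, so FOLLOW(Q') ⊇ FOLLOW(Q) = {$, a, y}. Thus FOLLOW(Q') = {$, a, y, z}.
FOLLOW(P): in Q→Q' T Q P, the suffix after P is empty, so FOLLOW(P) ⊇ FOLLOW(Q) = {$, a, y}; in Q→P z Q', P is followed by z Q' with FIRST {z}; in Q'→P, the suffix after P is empty, so FOLLOW(P) ⊇ FOLLOW(Q') = {$, a, y, z}. Thus FOLLOW(P) = {$, a, y, z}.
FOLLOW(T): in Q→Q' T Q P, T is followed by Q P with FIRST {ε, a, y, z}; in Q→Q' T Q P, the suffix after T is nullable, so FOLLOW(T) ⊇ FOLLOW(Q) = {$, a, y}; in P→T T (occurrence 1), T is followed by T with FIRST {ε}; in P→T T (occurrence 1), the suffix after T is nullable, so FOLLOW(T) ⊇ FOLLOW(P) = {$, a, y, z}; in P→T T (occurrence 2), the suffix after T is empty, so FOLLOW(T) ⊇ FOLLOW(P) = {$, a, y, z}. Thus FOLLOW(T) = {$, a, y, z}.

{$, a, y, z}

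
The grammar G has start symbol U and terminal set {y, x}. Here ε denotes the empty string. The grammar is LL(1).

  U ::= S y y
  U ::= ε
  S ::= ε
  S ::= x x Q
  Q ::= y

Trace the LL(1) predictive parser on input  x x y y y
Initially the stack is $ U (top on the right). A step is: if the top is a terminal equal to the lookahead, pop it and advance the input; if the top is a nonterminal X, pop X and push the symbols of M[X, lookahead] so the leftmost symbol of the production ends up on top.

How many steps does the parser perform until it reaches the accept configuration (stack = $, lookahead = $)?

8

step 1: stack=$ U  input=x x y y y $  — expand U ::= S y y
step 2: stack=$ y y S  input=x x y y y $  — expand S ::= x x Q
step 3: stack=$ y y Q x x  input=x x y y y $  — match x
step 4: stack=$ y y Q x  input=x y y y $  — match x
step 5: stack=$ y y Q  input=y y y $  — expand Q ::= y
step 6: stack=$ y y y  input=y y y $  — match y
step 7: stack=$ y y  input=y y $  — match y
step 8: stack=$ y  input=y $  — match y
Accept reached after 8 steps.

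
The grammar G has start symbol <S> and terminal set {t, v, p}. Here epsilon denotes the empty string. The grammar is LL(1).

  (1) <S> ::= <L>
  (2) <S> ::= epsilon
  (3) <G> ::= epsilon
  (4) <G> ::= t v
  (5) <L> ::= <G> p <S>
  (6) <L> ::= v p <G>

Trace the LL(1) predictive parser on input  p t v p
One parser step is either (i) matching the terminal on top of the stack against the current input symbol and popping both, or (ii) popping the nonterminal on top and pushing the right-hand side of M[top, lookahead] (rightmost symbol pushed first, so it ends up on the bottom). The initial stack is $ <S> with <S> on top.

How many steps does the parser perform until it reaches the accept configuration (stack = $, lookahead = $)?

11

step 1: stack=$ <S>  input=p t v p $  — expand <S> ::= <L>
step 2: stack=$ <L>  input=p t v p $  — expand <L> ::= <G> p <S>
step 3: stack=$ <S> p <G>  input=p t v p $  — expand <G> ::= epsilon
step 4: stack=$ <S> p  input=p t v p $  — match p
step 5: stack=$ <S>  input=t v p $  — expand <S> ::= <L>
step 6: stack=$ <L>  input=t v p $  — expand <L> ::= <G> p <S>
step 7: stack=$ <S> p <G>  input=t v p $  — expand <G> ::= t v
step 8: stack=$ <S> p v t  input=t v p $  — match t
step 9: stack=$ <S> p v  input=v p $  — match v
step 10: stack=$ <S> p  input=p $  — match p
step 11: stack=$ <S>  input=$  — expand <S> ::= epsilon
Accept reached after 11 steps.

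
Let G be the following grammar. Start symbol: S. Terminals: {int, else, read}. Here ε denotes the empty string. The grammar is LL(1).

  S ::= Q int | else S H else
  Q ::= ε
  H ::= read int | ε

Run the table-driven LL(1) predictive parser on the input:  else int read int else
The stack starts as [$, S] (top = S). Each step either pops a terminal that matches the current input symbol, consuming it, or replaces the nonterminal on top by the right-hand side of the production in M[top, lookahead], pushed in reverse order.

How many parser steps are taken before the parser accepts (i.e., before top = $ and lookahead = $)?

step 1: stack=$ S  input=else int read int else $  — expand S ::= else S H else
step 2: stack=$ else H S else  input=else int read int else $  — match else
step 3: stack=$ else H S  input=int read int else $  — expand S ::= Q int
step 4: stack=$ else H int Q  input=int read int else $  — expand Q ::= ε
step 5: stack=$ else H int  input=int read int else $  — match int
step 6: stack=$ else H  input=read int else $  — expand H ::= read int
step 7: stack=$ else int read  input=read int else $  — match read
step 8: stack=$ else int  input=int else $  — match int
step 9: stack=$ else  input=else $  — match else
Accept reached after 9 steps.

9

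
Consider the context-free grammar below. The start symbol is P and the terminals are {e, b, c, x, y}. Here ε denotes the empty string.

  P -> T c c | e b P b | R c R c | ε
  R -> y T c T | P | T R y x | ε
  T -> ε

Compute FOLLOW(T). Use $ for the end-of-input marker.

{c, e, y}

FIRST(T) = {ε}
FIRST(P) = {ε, c, e, y}  (via T c c, R c R c)
FIRST(R) = {ε, c, e, y}  (via P, T R y x)
FOLLOW(P) includes $ since P is the start symbol.
FOLLOW(R): in P->R c R c (occurrence 1), R is followed by c R c with FIRST {c}; in P->R c R c (occurrence 2), R is followed by c with FIRST {c}; in R->T R y x, R is followed by y x with FIRST {y}. Thus FOLLOW(R) = {c, y}.
FOLLOW(P): in P->e b P b, P is followed by b with FIRST {b}; in R->P, the suffix after P is empty, so FOLLOW(P) ⊇ FOLLOW(R) = {c, y}. Thus FOLLOW(P) = {$, b, c, y}.
FOLLOW(T): in P->T c c, T is followed by c c with FIRST {c}; in R->y T c T (occurrence 1), T is followed by c T with FIRST {c}; in R->y T c T (occurrence 2), the suffix after T is empty, so FOLLOW(T) ⊇ FOLLOW(R) = {c, y}; in R->T R y x, T is followed by R y x with FIRST {c, e, y}. Thus FOLLOW(T) = {c, e, y}.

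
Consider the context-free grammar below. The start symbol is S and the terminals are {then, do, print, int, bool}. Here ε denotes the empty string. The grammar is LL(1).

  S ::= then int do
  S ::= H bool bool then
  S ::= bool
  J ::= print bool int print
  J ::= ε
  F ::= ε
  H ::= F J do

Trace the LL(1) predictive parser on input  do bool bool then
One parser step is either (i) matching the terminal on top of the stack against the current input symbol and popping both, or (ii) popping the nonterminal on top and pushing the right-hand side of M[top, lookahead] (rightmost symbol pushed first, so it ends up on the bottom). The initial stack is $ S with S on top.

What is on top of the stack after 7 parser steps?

then

step 1: stack=$ S  input=do bool bool then $  — expand S ::= H bool bool then
step 2: stack=$ then bool bool H  input=do bool bool then $  — expand H ::= F J do
step 3: stack=$ then bool bool do J F  input=do bool bool then $  — expand F ::= ε
step 4: stack=$ then bool bool do J  input=do bool bool then $  — expand J ::= ε
step 5: stack=$ then bool bool do  input=do bool bool then $  — match do
step 6: stack=$ then bool bool  input=bool bool then $  — match bool
step 7: stack=$ then bool  input=bool then $  — match bool
Stack after step 7: $ then (top = then).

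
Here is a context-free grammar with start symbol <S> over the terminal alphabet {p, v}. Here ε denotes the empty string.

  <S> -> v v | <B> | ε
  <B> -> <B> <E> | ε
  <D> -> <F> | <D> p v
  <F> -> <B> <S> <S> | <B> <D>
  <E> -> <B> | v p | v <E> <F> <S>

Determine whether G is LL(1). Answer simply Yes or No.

FIRST(<S>) = {ε, v}
FIRST(<B>) = {ε, v}
FIRST(<D>) = {ε, p, v}
FIRST(<F>) = {ε, p, v}
FIRST(<E>) = {ε, v}
FOLLOW(<S>) = {$, p, v}
FOLLOW(<B>) = {$, p, v}
FOLLOW(<D>) = {$, p, v}
FOLLOW(<F>) = {$, p, v}
FOLLOW(<E>) = {$, p, v}
Cell M[<B>, $] receives both <B> -> <B> <E> and <B> -> ε — the grammar is not LL(1).

No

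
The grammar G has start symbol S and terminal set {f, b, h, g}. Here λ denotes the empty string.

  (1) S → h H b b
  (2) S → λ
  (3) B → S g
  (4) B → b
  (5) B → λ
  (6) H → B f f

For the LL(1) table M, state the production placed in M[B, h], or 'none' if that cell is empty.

FIRST(S) = {λ, h}
FIRST(B) = {λ, b, g, h}  (via S g)
FIRST(H) = {b, f, g, h}  (via B f f)
FOLLOW(S) includes $ since S is the start symbol.
FOLLOW(B): in H→B f f, B is followed by f f with FIRST {f}. Thus FOLLOW(B) = {f}.
For B → S g: FIRST(S g) = {g, h}, so it goes in M[B, t] for t ∈ {g, h}.
For B → b: FIRST(b) = {b}, so it goes in M[B, t] for t ∈ {b}.
For B → λ: FIRST(λ) = {λ}, so it goes in M[B, t] for t ∈ {}; since λ ∈ FIRST, also for every t ∈ FOLLOW(B) = {f}.

B → S g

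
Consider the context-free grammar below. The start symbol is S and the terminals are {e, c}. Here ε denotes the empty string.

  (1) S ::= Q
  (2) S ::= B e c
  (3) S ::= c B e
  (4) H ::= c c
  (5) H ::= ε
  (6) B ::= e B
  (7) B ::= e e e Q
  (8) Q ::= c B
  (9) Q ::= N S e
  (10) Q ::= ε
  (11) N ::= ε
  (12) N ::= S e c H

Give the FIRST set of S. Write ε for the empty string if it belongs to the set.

{ε, c, e}

FIRST(H) = {ε, c}
FIRST(B) = {e}
FIRST(S) = {ε, c, e}  (via Q, B e c)
FIRST(N) = {ε, c, e}  (via S e c H)
FIRST(Q) = {ε, c, e}  (via N S e)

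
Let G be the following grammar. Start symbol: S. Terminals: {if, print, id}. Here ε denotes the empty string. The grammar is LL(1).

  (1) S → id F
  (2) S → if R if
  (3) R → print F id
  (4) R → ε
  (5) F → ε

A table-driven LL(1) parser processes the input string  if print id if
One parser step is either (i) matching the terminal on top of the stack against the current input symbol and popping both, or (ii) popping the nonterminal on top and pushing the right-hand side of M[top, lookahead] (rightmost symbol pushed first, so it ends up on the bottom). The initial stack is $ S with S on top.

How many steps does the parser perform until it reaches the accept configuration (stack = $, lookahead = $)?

7

step 1: stack=$ S  input=if print id if $  — expand S → if R if
step 2: stack=$ if R if  input=if print id if $  — match if
step 3: stack=$ if R  input=print id if $  — expand R → print F id
step 4: stack=$ if id F print  input=print id if $  — match print
step 5: stack=$ if id F  input=id if $  — expand F → ε
step 6: stack=$ if id  input=id if $  — match id
step 7: stack=$ if  input=if $  — match if
Accept reached after 7 steps.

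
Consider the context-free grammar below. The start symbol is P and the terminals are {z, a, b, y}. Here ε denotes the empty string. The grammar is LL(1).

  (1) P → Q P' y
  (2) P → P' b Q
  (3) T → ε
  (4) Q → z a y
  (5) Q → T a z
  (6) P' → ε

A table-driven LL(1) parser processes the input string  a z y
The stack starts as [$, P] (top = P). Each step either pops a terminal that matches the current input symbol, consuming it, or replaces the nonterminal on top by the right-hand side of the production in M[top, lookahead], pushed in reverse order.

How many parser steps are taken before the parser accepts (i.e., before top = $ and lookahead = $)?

7

step 1: stack=$ P  input=a z y $  — expand P → Q P' y
step 2: stack=$ y P' Q  input=a z y $  — expand Q → T a z
step 3: stack=$ y P' z a T  input=a z y $  — expand T → ε
step 4: stack=$ y P' z a  input=a z y $  — match a
step 5: stack=$ y P' z  input=z y $  — match z
step 6: stack=$ y P'  input=y $  — expand P' → ε
step 7: stack=$ y  input=y $  — match y
Accept reached after 7 steps.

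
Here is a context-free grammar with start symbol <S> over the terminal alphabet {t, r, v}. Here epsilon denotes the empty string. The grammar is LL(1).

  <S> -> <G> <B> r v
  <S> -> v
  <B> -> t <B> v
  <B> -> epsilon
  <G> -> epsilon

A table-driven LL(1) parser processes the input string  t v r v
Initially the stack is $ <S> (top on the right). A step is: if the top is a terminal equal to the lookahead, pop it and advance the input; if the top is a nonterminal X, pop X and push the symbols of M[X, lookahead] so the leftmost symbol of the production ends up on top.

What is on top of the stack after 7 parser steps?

v

     Stack          Input      Action
  1  $ <S>          t v r v $  expand <S> -> <G> <B> r v
  2  $ v r <B> <G>  t v r v $  expand <G> -> epsilon
  3  $ v r <B>      t v r v $  expand <B> -> t <B> v
  4  $ v r v <B> t  t v r v $  match t
  5  $ v r v <B>    v r v $    expand <B> -> epsilon
  6  $ v r v        v r v $    match v
  7  $ v r          r v $      match r
Stack after step 7: $ v (top = v).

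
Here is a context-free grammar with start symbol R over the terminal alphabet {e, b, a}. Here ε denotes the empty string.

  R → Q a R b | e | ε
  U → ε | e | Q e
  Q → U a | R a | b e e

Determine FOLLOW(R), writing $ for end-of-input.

{$, a, b}

FIRST(R) = {ε, a, b, e}  (via Q a R b)
FIRST(U) = {ε, a, b, e}  (via Q e)
FIRST(Q) = {a, b, e}  (via U a, R a)
FOLLOW(R) includes $ since R is the start symbol.
FOLLOW(R): in R→Q a R b, R is followed by b with FIRST {b}; in Q→R a, R is followed by a with FIRST {a}. Thus FOLLOW(R) = {$, a, b}.
FOLLOW(U): in Q→U a, U is followed by a with FIRST {a}. Thus FOLLOW(U) = {a}.
FOLLOW(Q): in R→Q a R b, Q is followed by a R b with FIRST {a}; in U→Q e, Q is followed by e with FIRST {e}. Thus FOLLOW(Q) = {a, e}.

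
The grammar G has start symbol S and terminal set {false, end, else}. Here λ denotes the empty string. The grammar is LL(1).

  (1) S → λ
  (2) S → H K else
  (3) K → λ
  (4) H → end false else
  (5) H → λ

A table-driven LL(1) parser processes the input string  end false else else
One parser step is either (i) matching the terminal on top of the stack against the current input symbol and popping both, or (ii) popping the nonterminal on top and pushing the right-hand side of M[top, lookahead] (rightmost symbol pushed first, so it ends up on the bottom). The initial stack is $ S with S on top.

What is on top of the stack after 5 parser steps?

K

step 1: stack=$ S  input=end false else else $  — expand S → H K else
step 2: stack=$ else K H  input=end false else else $  — expand H → end false else
step 3: stack=$ else K else false end  input=end false else else $  — match end
step 4: stack=$ else K else false  input=false else else $  — match false
step 5: stack=$ else K else  input=else else $  — match else
Stack after step 5: $ else K (top = K).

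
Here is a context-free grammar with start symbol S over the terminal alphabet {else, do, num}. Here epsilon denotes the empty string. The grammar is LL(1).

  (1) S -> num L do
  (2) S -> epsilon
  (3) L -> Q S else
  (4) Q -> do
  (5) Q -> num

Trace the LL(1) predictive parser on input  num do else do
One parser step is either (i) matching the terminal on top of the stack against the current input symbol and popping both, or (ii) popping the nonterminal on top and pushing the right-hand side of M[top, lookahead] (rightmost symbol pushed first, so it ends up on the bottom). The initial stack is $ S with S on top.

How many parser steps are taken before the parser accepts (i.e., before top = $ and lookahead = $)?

step 1: stack=$ S  input=num do else do $  — expand S -> num L do
step 2: stack=$ do L num  input=num do else do $  — match num
step 3: stack=$ do L  input=do else do $  — expand L -> Q S else
step 4: stack=$ do else S Q  input=do else do $  — expand Q -> do
step 5: stack=$ do else S do  input=do else do $  — match do
step 6: stack=$ do else S  input=else do $  — expand S -> epsilon
step 7: stack=$ do else  input=else do $  — match else
step 8: stack=$ do  input=do $  — match do
Accept reached after 8 steps.

8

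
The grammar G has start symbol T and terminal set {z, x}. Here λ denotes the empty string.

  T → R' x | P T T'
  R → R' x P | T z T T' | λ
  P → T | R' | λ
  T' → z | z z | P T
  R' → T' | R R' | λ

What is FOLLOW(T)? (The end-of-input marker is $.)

{$, x, z}

FIRST(T): from T→R' x we get {x, z}; from T→P T T' we get {x, z}. So FIRST(T) = {x, z}.
FIRST(R): from R→R' x P we get {x, z}; from R→T z T T' we get {x, z}; from R→λ we get {λ}. So FIRST(R) = {λ, x, z}.
FIRST(P): from P→T we get {x, z}; from P→R' we get {λ, x, z}; from P→λ we get {λ}. So FIRST(P) = {λ, x, z}.
FIRST(T'): from T'→z we get {z}; from T'→z z we get {z}; from T'→P T we get {x, z}. So FIRST(T') = {x, z}.
FIRST(R'): from R'→T' we get {x, z}; from R'→R R' we get {λ, x, z}; from R'→λ we get {λ}. So FIRST(R') = {λ, x, z}.
FOLLOW(T) includes $ since T is the start symbol.
FOLLOW(T): in T→P T T', T is followed by T' with FIRST {x, z}; in R→T z T T' (occurrence 1), T is followed by z T T' with FIRST {z}; in R→T z T T' (occurrence 2), T is followed by T' with FIRST {x, z}; in P→T, the suffix after T is empty, so FOLLOW(T) ⊇ FOLLOW(P) = {x, z}; in T'→P T, the suffix after T is empty, so FOLLOW(T) ⊇ FOLLOW(T') = {$, x, z}. Thus FOLLOW(T) = {$, x, z}.
FOLLOW(R): in R'→R R', R is followed by R' with FIRST {λ, x, z}; in R'→R R', the suffix after R is nullable, so FOLLOW(R) ⊇ FOLLOW(R') = {x, z}. Thus FOLLOW(R) = {x, z}.
FOLLOW(P): in T→P T T', P is followed by T T' with FIRST {x, z}; in R→R' x P, the suffix after P is empty, so FOLLOW(P) ⊇ FOLLOW(R) = {x, z}; in T'→P T, P is followed by T with FIRST {x, z}. Thus FOLLOW(P) = {x, z}.
FOLLOW(R'): in T→R' x, R' is followed by x with FIRST {x}; in R→R' x P, R' is followed by x P with FIRST {x}; in P→R', the suffix after R' is empty, so FOLLOW(R') ⊇ FOLLOW(P) = {x, z}; in R'→R R', the suffix after R' is empty (adds nothing new). Thus FOLLOW(R') = {x, z}.
FOLLOW(T'): in T→P T T', the suffix after T' is empty, so FOLLOW(T') ⊇ FOLLOW(T) = {$, x, z}; in R→T z T T', the suffix after T' is empty, so FOLLOW(T') ⊇ FOLLOW(R) = {x, z}; in R'→T', the suffix after T' is empty, so FOLLOW(T') ⊇ FOLLOW(R') = {x, z}. Thus FOLLOW(T') = {$, x, z}.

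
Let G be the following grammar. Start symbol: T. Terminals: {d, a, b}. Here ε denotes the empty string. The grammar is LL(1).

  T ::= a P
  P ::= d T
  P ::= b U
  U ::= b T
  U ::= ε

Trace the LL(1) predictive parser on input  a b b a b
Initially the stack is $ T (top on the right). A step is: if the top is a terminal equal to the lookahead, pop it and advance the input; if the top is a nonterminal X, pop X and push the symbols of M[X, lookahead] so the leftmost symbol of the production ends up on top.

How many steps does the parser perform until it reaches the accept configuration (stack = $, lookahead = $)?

11

      Stack  Input        Action
   1  $ T    a b b a b $  expand T ::= a P
   2  $ P a  a b b a b $  match a
   3  $ P    b b a b $    expand P ::= b U
   4  $ U b  b b a b $    match b
   5  $ U    b a b $      expand U ::= b T
   6  $ T b  b a b $      match b
   7  $ T    a b $        expand T ::= a P
   8  $ P a  a b $        match a
   9  $ P    b $          expand P ::= b U
  10  $ U b  b $          match b
  11  $ U    $            expand U ::= ε
Accept reached after 11 steps.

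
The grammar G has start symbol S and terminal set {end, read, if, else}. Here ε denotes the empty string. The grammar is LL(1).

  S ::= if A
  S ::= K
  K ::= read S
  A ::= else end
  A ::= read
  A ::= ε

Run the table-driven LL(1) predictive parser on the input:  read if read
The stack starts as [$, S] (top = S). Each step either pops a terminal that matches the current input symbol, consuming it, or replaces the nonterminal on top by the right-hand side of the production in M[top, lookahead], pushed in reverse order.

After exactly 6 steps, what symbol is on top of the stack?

     Stack     Input           Action
  1  $ S       read if read $  expand S ::= K
  2  $ K       read if read $  expand K ::= read S
  3  $ S read  read if read $  match read
  4  $ S       if read $       expand S ::= if A
  5  $ A if    if read $       match if
  6  $ A       read $          expand A ::= read
Stack after step 6: $ read (top = read).

read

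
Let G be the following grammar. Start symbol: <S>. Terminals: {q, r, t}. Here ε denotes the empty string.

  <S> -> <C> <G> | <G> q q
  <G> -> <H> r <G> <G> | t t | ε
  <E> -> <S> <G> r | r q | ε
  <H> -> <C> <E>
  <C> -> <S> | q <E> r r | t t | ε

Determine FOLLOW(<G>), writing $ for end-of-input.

{$, q, r, t}

FIRST(<S>) = {ε, q, r, t}  (via <C> <G>, <G> q q)
FIRST(<C>) = {ε, q, r, t}  (via <S>)
FIRST(<G>) = {ε, q, r, t}  (via <H> r <G> <G>)
FIRST(<E>) = {ε, q, r, t}  (via <S> <G> r)
FIRST(<H>) = {ε, q, r, t}  (via <C> <E>)
FOLLOW(<S>) includes $ since <S> is the start symbol.
FOLLOW(<H>): in <G>-><H> r <G> <G>, <H> is followed by r <G> <G> with FIRST {r}. Thus FOLLOW(<H>) = {r}.
FOLLOW(<E>): in <H>-><C> <E>, the suffix after <E> is empty, so FOLLOW(<E>) ⊇ FOLLOW(<H>) = {r}; in <C>->q <E> r r, <E> is followed by r r with FIRST {r}. Thus FOLLOW(<E>) = {r}.
FOLLOW(<S>): in <E>-><S> <G> r, <S> is followed by <G> r with FIRST {q, r, t}; in <C>-><S>, the suffix after <S> is empty, so FOLLOW(<S>) ⊇ FOLLOW(<C>) = {$, q, r, t}. Thus FOLLOW(<S>) = {$, q, r, t}.
FOLLOW(<G>): in <S>-><C> <G>, the suffix after <G> is empty, so FOLLOW(<G>) ⊇ FOLLOW(<S>) = {$, q, r, t}; in <S>-><G> q q, <G> is followed by q q with FIRST {q}; in <G>-><H> r <G> <G> (occurrence 1), <G> is followed by <G> with FIRST {ε, q, r, t}; in <G>-><H> r <G> <G> (occurrence 1), the suffix after <G> is nullable (adds nothing new); in <G>-><H> r <G> <G> (occurrence 2), the suffix after <G> is empty (adds nothing new); in <E>-><S> <G> r, <G> is followed by r with FIRST {r}. Thus FOLLOW(<G>) = {$, q, r, t}.
FOLLOW(<C>): in <S>-><C> <G>, <C> is followed by <G> with FIRST {ε, q, r, t}; in <S>-><C> <G>, the suffix after <C> is nullable, so FOLLOW(<C>) ⊇ FOLLOW(<S>) = {$, q, r, t}; in <H>-><C> <E>, <C> is followed by <E> with FIRST {ε, q, r, t}; in <H>-><C> <E>, the suffix after <C> is nullable, so FOLLOW(<C>) ⊇ FOLLOW(<H>) = {r}. Thus FOLLOW(<C>) = {$, q, r, t}.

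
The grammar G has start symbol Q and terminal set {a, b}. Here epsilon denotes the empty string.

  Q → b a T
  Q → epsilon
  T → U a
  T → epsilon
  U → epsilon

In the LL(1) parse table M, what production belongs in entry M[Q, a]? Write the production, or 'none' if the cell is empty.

FIRST(Q) = {epsilon, b}
FIRST(U) = {epsilon}
FIRST(T) = {epsilon, a}  (via U a)
FOLLOW(Q) includes $ since Q is the start symbol.
FOLLOW(Q): Q appears on no right-hand side. Thus FOLLOW(Q) = {$}.
For Q → b a T: FIRST(b a T) = {b}, so it goes in M[Q, t] for t ∈ {b}.
For Q → epsilon: FIRST(epsilon) = {epsilon}, so it goes in M[Q, t] for t ∈ {}; since epsilon ∈ FIRST, also for every t ∈ FOLLOW(Q) = {$}.
None of these place a production in M[Q, a].

none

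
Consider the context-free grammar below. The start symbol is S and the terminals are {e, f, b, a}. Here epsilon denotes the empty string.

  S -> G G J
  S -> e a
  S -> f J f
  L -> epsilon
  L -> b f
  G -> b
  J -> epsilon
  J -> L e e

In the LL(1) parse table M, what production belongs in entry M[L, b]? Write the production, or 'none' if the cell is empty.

L -> b f

FIRST(L): from L->epsilon we get {epsilon}; from L->b f we get {b}. So FIRST(L) = {epsilon, b}.
FIRST(G): from G->b we get {b}. So FIRST(G) = {b}.
FIRST(S): from S->G G J we get {b}; from S->e a we get {e}; from S->f J f we get {f}. So FIRST(S) = {b, e, f}.
FIRST(J): from J->epsilon we get {epsilon}; from J->L e e we get {b, e}. So FIRST(J) = {epsilon, b, e}.
FOLLOW(S) includes $ since S is the start symbol.
FOLLOW(L): in J->L e e, L is followed by e e with FIRST {e}. Thus FOLLOW(L) = {e}.
For L -> epsilon: FIRST(epsilon) = {epsilon}, so it goes in M[L, t] for t ∈ {}; since epsilon ∈ FIRST, also for every t ∈ FOLLOW(L) = {e}.
For L -> b f: FIRST(b f) = {b}, so it goes in M[L, t] for t ∈ {b}.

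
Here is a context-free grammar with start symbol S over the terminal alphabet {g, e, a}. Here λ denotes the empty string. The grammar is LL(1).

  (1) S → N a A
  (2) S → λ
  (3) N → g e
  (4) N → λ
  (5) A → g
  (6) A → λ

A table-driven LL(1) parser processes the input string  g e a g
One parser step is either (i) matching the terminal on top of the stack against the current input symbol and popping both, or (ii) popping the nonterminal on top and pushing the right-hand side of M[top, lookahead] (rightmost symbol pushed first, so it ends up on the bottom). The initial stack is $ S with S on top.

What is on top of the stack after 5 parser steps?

A

step 1: stack=$ S  input=g e a g $  — expand S → N a A
step 2: stack=$ A a N  input=g e a g $  — expand N → g e
step 3: stack=$ A a e g  input=g e a g $  — match g
step 4: stack=$ A a e  input=e a g $  — match e
step 5: stack=$ A a  input=a g $  — match a
Stack after step 5: $ A (top = A).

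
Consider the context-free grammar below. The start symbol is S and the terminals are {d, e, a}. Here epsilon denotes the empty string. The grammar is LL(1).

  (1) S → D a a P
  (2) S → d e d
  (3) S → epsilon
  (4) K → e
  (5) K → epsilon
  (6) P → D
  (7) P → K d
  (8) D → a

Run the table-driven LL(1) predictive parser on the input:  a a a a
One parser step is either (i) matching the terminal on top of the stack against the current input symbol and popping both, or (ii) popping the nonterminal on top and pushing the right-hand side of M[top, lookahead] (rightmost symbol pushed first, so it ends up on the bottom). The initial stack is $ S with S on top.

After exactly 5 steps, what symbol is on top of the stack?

P

     Stack      Input      Action
  1  $ S        a a a a $  expand S → D a a P
  2  $ P a a D  a a a a $  expand D → a
  3  $ P a a a  a a a a $  match a
  4  $ P a a    a a a $    match a
  5  $ P a      a a $      match a
Stack after step 5: $ P (top = P).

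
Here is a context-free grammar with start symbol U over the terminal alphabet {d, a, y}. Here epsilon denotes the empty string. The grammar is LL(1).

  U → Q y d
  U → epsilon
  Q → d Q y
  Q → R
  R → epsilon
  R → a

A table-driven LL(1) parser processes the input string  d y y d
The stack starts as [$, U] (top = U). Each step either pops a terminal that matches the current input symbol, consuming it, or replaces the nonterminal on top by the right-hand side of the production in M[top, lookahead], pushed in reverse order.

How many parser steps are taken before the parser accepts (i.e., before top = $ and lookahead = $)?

8

     Stack        Input      Action
  1  $ U          d y y d $  expand U → Q y d
  2  $ d y Q      d y y d $  expand Q → d Q y
  3  $ d y y Q d  d y y d $  match d
  4  $ d y y Q    y y d $    expand Q → R
  5  $ d y y R    y y d $    expand R → epsilon
  6  $ d y y      y y d $    match y
  7  $ d y        y d $      match y
  8  $ d          d $        match d
Accept reached after 8 steps.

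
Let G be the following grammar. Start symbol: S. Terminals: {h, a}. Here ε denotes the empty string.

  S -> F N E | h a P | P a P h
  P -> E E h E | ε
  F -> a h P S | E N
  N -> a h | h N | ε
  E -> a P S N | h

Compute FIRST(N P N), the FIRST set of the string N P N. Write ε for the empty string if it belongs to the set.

FIRST(N) = {ε, a, h}
FIRST(E) = {a, h}
FIRST(P) = {ε, a, h}  (via E E h E)
FIRST(F) = {a, h}  (via E N)
FIRST(S) = {a, h}  (via F N E, P a P h)
FIRST(N P N): take FIRST of each symbol in turn, carrying on past any symbol whose FIRST contains ε; result {ε, a, h}.

{ε, a, h}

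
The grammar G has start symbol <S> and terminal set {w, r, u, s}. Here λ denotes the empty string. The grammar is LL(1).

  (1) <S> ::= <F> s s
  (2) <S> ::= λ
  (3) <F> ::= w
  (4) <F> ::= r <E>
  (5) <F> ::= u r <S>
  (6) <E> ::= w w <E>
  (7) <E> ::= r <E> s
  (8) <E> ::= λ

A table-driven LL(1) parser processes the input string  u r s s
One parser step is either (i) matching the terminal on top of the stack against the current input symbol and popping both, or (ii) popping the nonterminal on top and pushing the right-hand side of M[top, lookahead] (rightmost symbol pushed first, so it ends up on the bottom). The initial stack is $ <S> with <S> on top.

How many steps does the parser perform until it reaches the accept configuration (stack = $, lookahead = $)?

7

step 1: stack=$ <S>  input=u r s s $  — expand <S> ::= <F> s s
step 2: stack=$ s s <F>  input=u r s s $  — expand <F> ::= u r <S>
step 3: stack=$ s s <S> r u  input=u r s s $  — match u
step 4: stack=$ s s <S> r  input=r s s $  — match r
step 5: stack=$ s s <S>  input=s s $  — expand <S> ::= λ
step 6: stack=$ s s  input=s s $  — match s
step 7: stack=$ s  input=s $  — match s
Accept reached after 7 steps.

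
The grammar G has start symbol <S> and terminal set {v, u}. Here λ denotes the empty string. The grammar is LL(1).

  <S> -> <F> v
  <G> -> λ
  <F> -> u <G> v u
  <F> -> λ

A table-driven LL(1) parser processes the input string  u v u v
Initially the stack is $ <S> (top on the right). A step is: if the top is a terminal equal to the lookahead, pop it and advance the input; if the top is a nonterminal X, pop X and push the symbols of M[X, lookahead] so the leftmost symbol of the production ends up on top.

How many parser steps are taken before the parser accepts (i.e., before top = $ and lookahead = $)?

     Stack          Input      Action
  1  $ <S>          u v u v $  expand <S> -> <F> v
  2  $ v <F>        u v u v $  expand <F> -> u <G> v u
  3  $ v u v <G> u  u v u v $  match u
  4  $ v u v <G>    v u v $    expand <G> -> λ
  5  $ v u v        v u v $    match v
  6  $ v u          u v $      match u
  7  $ v            v $        match v
Accept reached after 7 steps.

7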